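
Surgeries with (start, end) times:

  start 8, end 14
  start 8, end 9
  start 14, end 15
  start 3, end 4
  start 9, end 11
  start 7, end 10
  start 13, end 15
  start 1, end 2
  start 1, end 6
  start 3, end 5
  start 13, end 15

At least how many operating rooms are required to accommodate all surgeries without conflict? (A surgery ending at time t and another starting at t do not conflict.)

starts: [1, 1, 3, 3, 7, 8, 8, 9, 13, 13, 14]
ends:   [2, 4, 5, 6, 9, 10, 11, 14, 15, 15, 15]
s1→1 s1→2 e2→1 s3→2 s3→3  — peak 3.

3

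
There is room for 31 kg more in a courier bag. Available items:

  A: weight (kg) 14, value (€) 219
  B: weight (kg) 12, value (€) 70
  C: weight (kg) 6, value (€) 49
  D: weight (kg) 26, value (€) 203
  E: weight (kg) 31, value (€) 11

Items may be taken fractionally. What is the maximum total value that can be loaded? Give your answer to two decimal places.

353.88

Greedy by value/weight ratio, highest first.
Order: A (219/14=15.64) > C (49/6=8.17) > D (203/26=7.81) > B (70/12=5.83) > E (11/31=0.35)
Fill: take A (14 @ 219) → take C (6 @ 49) → take 11/26 of D → 85.88; 31/31 used.
Total value = 353.88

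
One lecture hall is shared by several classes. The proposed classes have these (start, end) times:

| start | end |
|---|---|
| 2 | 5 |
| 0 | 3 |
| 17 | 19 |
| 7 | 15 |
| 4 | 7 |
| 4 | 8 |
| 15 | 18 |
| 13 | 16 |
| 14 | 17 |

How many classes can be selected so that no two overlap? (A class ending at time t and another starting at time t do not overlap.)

4

By end time: (0,3), (2,5), (4,7), (4,8), (7,15), (13,16), (14,17), (15,18), (17,19).
Pick (0,3); next start ≥ 3 → (4,7); next start ≥ 7 → (7,15); next start ≥ 15 → (15,18).
Selected 4 classes.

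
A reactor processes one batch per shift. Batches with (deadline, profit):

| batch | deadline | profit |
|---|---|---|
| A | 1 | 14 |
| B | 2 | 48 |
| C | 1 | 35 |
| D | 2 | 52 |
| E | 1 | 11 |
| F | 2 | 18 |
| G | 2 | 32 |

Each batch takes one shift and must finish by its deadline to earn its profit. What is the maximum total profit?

100

Take jobs in profit order; each goes to the latest open slot no later than its deadline.
By profit: D(d2,52), B(d2,48), C(d1,35), G(d2,32), F(d2,18), A(d1,14), E(d1,11)
D→slot 2; B→slot 1; C skipped; G skipped; F skipped; A skipped; E skipped.
Profit = 48 + 52 = 100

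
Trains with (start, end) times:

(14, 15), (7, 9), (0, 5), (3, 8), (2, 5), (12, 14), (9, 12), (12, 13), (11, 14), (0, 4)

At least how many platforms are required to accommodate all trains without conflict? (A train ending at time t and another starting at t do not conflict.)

Events (time:±→running): 0:+→1 0:+→2 2:+→3 3:+→4 … peak 4.

4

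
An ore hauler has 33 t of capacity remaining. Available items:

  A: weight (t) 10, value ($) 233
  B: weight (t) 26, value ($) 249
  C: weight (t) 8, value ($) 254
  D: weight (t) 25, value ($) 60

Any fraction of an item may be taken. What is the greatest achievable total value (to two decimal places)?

630.65

Sort by value per unit weight and fill in that order.
Ratios (sorted): C 31.75, A 23.30, B 9.58, D 2.40
take C (8 @ 254); take A (10 @ 233); take 15/26 of B → 143.65. Capacity used 33/33.
Total value = 630.65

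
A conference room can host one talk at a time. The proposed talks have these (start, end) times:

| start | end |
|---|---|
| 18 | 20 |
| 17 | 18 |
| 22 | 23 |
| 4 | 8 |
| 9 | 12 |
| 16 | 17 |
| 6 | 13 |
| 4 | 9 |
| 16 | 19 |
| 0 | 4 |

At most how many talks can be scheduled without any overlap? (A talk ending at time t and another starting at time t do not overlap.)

7

Order by finish time; keep every interval that doesn't clash with the previous kept one.
Sorted by end: (0,4)  (4,8)  (4,9)  (9,12)  (6,13)  (16,17)  (17,18)  (16,19)  (18,20)  (22,23)
take (0,4); take (4,8); take (9,12); take (16,17); take (17,18); take (18,20); take (22,23).
Selected 7 talks.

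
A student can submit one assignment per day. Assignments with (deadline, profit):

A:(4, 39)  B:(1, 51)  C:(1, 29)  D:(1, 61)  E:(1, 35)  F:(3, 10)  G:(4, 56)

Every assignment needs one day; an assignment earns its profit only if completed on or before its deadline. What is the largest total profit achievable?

Take jobs in profit order; each goes to the latest open slot no later than its deadline.
Profit order: D=61 G=56 B=51 A=39 E=35 C=29 F=10
Assign: D→slot 1, G→slot 4, B skipped, A→slot 3, E skipped, C skipped, F→slot 2.
Slots: [1:D] [2:F] [3:A] [4:G]
Profit = 61 + 10 + 39 + 56 = 166

166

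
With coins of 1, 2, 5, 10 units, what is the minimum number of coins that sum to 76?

9

Use the largest denomination that fits, subtract, and repeat.
76 − 7×10→6 − 1×5→1 − 1×1→0
Total coins = 7 + 1 + 1 = 9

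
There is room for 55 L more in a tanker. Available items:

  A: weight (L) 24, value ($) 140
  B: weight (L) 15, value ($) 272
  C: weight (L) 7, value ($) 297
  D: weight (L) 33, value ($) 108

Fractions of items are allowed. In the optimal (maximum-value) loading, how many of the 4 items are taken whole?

3

Ratios (sorted): C 42.43, B 18.13, A 5.83, D 3.27
take C (7 @ 297); take B (15 @ 272); take A (24 @ 140); take 9/33 of D → 29.45. Capacity used 55/55.
3 item(s) taken whole; one partial (take 9/33 of D).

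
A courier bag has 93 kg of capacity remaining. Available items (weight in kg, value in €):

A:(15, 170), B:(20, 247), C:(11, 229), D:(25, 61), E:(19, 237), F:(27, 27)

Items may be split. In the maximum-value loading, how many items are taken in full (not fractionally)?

5

Ratios (sorted): C 20.82, E 12.47, B 12.35, A 11.33, D 2.44, F 1.00
take C (11 @ 229); take E (19 @ 237); take B (20 @ 247); take A (15 @ 170); take D (25 @ 61); take 3/27 of F → 3.00. Capacity used 93/93.
5 item(s) taken whole; one partial (take 3/27 of F).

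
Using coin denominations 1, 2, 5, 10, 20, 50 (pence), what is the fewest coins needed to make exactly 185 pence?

185 = 3×50 + 1×20 + 1×10 + 1×5
Total coins = 3 + 1 + 1 + 1 = 6

6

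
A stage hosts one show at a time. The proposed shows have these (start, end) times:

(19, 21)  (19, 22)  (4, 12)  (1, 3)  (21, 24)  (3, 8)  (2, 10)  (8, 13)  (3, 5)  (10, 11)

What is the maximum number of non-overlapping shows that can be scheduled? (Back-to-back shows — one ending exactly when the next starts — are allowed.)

5

Sorted by end: (1,3)  (3,5)  (3,8)  (2,10)  (10,11)  (4,12)  (8,13)  (19,21)  (19,22)  (21,24)
take (1,3); take (3,5); take (10,11); take (19,21); take (21,24).
Selected 5 shows.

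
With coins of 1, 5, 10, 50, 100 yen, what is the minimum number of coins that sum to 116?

4

Use the largest denomination that fits, subtract, and repeat.
116 − 1×100→16 − 1×10→6 − 1×5→1 − 1×1→0
Total coins = 1 + 1 + 1 + 1 = 4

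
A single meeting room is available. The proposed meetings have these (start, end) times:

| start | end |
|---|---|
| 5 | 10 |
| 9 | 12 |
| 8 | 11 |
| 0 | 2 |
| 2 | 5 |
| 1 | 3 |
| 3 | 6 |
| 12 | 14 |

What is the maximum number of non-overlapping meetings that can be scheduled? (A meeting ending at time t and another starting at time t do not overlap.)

Sorted by end: (0,2)  (1,3)  (2,5)  (3,6)  (5,10)  (8,11)  (9,12)  (12,14)
take (0,2); take (2,5); take (5,10); take (12,14).
Selected 4 meetings.

4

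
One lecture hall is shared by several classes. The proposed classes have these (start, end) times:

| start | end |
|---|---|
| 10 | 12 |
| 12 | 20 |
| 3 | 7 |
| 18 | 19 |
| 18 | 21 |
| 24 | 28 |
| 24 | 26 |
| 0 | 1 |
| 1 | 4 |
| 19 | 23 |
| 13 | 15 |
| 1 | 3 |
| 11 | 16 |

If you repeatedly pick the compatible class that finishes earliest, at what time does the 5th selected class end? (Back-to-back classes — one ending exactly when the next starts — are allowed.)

Sorted by end: (0,1)  (1,3)  (1,4)  (3,7)  (10,12)  (13,15)  (11,16)  (18,19)  (12,20)  (18,21)  (19,23)  (24,26)  (24,28)
take (0,1); take (1,3); skip (1,4); take (3,7); take (10,12); take (13,15); skip (11,16); take (18,19); take (19,23); take (24,26).
Selected: (0,1) (1,3) (3,7) (10,12) (13,15) (18,19) (19,23) (24,26)

15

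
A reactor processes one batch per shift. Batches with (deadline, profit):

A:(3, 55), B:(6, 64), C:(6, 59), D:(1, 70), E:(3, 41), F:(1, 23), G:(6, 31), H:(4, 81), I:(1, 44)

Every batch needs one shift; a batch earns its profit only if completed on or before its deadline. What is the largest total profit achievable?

370

Take jobs in profit order; each goes to the latest open slot no later than its deadline.
Profit order: H=81 D=70 B=64 C=59 A=55 I=44 E=41 G=31 F=23
Assign: H→slot 4, D→slot 1, B→slot 6, C→slot 5, A→slot 3, I skipped, E→slot 2, G skipped, F skipped.
Slots: [1:D] [2:E] [3:A] [4:H] [5:C] [6:B]
Profit = 70 + 41 + 55 + 81 + 59 + 64 = 370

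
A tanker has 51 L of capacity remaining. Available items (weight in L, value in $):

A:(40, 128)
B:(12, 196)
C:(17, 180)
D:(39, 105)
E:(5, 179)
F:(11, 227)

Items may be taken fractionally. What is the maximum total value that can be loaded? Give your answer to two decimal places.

801.20

Sort by value per unit weight and fill in that order.
Order: E (179/5=35.80) > F (227/11=20.64) > B (196/12=16.33) > C (180/17=10.59) > A (128/40=3.20) > D (105/39=2.69)
Fill: take E (5 @ 179) → take F (11 @ 227) → take B (12 @ 196) → take C (17 @ 180) → take 6/40 of A → 19.20; 51/51 used.
Total value = 801.20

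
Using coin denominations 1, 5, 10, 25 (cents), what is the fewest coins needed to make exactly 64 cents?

Greedy: take as many of the largest coin as possible, then repeat with the remainder.
64 − 2×25→14 − 1×10→4 − 4×1→0
Total coins = 2 + 1 + 4 = 7

7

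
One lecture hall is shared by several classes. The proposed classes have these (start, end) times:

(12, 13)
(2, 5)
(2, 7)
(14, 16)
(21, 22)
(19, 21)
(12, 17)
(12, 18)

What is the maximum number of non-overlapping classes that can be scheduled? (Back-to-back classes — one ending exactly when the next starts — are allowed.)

5

Greedy by earliest finish: after sorting by end time, pick each interval compatible with the last pick.
Sorted by end: (2,5)  (2,7)  (12,13)  (14,16)  (12,17)  (12,18)  (19,21)  (21,22)
take (2,5); take (12,13); take (14,16); take (19,21); take (21,22).
Selected 5 classes.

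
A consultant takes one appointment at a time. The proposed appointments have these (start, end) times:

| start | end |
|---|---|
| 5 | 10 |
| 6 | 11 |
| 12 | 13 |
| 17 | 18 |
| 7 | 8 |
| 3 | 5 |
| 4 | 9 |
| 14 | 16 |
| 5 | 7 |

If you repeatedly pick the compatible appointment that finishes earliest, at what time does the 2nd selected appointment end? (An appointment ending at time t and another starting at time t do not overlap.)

7

Sorted by end: (3,5)  (5,7)  (7,8)  (4,9)  (5,10)  (6,11)  (12,13)  (14,16)  (17,18)
take (3,5); take (5,7); take (7,8); take (12,13); take (14,16); take (17,18).
Selected: (3,5) (5,7) (7,8) (12,13) (14,16) (17,18)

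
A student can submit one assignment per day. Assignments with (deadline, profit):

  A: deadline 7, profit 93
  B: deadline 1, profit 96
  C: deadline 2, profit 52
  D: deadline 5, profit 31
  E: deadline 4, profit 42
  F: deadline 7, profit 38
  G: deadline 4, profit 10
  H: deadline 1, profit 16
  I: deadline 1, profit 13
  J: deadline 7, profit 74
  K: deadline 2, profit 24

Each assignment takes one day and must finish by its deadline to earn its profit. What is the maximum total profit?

426

Take jobs in profit order; each goes to the latest open slot no later than its deadline.
Profit order: B=96 A=93 J=74 C=52 E=42 F=38 D=31 K=24 H=16 I=13 G=10
Assign: B→slot 1, A→slot 7, J→slot 6, C→slot 2, E→slot 4, F→slot 5, D→slot 3, K skipped, H skipped, I skipped, G skipped.
Slots: [1:B] [2:C] [3:D] [4:E] [5:F] [6:J] [7:A]
Profit = 96 + 52 + 31 + 42 + 38 + 74 + 93 = 426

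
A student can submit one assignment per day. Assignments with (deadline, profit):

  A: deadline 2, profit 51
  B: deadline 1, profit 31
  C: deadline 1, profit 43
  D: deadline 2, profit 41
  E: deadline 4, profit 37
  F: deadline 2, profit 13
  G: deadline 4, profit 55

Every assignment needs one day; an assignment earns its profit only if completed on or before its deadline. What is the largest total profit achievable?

Sort by profit descending; place each in the latest free slot ≤ its deadline.
Profit order: G=55 A=51 C=43 D=41 E=37 B=31 F=13
Assign: G→slot 4, A→slot 2, C→slot 1, D skipped, E→slot 3, B skipped, F skipped.
Slots: [1:C] [2:A] [3:E] [4:G]
Profit = 43 + 51 + 37 + 55 = 186

186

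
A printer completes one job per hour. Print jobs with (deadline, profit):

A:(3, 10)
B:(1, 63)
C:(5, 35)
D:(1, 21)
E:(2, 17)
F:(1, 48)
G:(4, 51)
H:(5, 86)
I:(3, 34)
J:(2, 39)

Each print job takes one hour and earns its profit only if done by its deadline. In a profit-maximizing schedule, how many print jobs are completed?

5

Take jobs in profit order; each goes to the latest open slot no later than its deadline.
By profit: H(d5,86), B(d1,63), G(d4,51), F(d1,48), J(d2,39), C(d5,35), I(d3,34), D(d1,21), E(d2,17), A(d3,10)
H→slot 5; B→slot 1; G→slot 4; F skipped; J→slot 2; C→slot 3; I skipped; D skipped; E skipped; A skipped.
5 of 10 scheduled.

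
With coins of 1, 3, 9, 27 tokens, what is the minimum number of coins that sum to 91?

5

Use the largest denomination that fits, subtract, and repeat.
91 − 3×27→10 − 1×9→1 − 1×1→0
Total coins = 3 + 1 + 1 = 5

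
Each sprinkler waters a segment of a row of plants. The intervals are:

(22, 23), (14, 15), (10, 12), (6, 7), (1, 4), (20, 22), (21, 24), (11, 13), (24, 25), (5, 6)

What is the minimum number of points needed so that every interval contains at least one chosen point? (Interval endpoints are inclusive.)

Sorted: [1,4] [5,6] [6,7] [10,12] [11,13] [14,15] [20,22] [22,23] [21,24] [24,25]
{[1,4]} hit by 4; {[5,6],[6,7]} hit by 6; {[10,12],[11,13]} hit by 12; {[14,15]} hit by 15; {[20,22],[22,23],[21,24]} hit by 22; {[24,25]} hit by 25.
Points: 4, 6, 12, 15, 22, 25 (6 total).

6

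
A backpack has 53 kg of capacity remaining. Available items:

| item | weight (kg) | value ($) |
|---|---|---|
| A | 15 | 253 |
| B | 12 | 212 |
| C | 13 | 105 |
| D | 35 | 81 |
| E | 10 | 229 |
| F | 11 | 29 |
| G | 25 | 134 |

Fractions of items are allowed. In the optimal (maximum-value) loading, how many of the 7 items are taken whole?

4

Greedy by value/weight ratio, highest first.
Ratios (sorted): E 22.90, B 17.67, A 16.87, C 8.08, G 5.36, F 2.64, D 2.31
take E (10 @ 229); take B (12 @ 212); take A (15 @ 253); take C (13 @ 105); take 3/25 of G → 16.08. Capacity used 53/53.
4 item(s) taken whole; one partial (take 3/25 of G).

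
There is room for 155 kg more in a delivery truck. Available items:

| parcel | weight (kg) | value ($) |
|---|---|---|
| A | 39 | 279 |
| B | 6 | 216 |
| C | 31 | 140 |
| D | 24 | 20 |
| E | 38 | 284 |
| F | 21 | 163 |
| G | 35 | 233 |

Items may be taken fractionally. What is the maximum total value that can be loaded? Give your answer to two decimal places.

1247.26

Greedy by value/weight ratio, highest first.
Order: B (216/6=36.00) > F (163/21=7.76) > E (284/38=7.47) > A (279/39=7.15) > G (233/35=6.66) > C (140/31=4.52) > D (20/24=0.83)
Fill: take B (6 @ 216) → take F (21 @ 163) → take E (38 @ 284) → take A (39 @ 279) → take G (35 @ 233) → take 16/31 of C → 72.26; 155/155 used.
Total value = 1247.26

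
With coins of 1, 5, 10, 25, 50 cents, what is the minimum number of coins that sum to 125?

Greedy: take as many of the largest coin as possible, then repeat with the remainder.
125 = 2×50 + 1×25
Total coins = 2 + 1 = 3

3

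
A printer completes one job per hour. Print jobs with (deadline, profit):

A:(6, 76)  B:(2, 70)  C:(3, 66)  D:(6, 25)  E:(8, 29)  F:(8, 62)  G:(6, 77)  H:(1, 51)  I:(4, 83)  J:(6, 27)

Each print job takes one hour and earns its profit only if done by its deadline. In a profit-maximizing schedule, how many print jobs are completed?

8

Take jobs in profit order; each goes to the latest open slot no later than its deadline.
Profit order: I=83 G=77 A=76 B=70 C=66 F=62 H=51 E=29 J=27 D=25
Assign: I→slot 4, G→slot 6, A→slot 5, B→slot 2, C→slot 3, F→slot 8, H→slot 1, E→slot 7, J skipped, D skipped.
Slots: [1:H] [2:B] [3:C] [4:I] [5:A] [6:G] [7:E] [8:F]
8 of 10 scheduled.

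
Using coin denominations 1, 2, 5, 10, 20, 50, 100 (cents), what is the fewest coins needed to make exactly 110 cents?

110 = 1×100 + 1×10
Total coins = 1 + 1 = 2

2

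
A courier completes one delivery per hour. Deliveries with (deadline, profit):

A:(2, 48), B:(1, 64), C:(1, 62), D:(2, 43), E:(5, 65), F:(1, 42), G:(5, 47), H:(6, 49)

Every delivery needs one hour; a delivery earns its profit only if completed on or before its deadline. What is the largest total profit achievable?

Sort by profit descending; place each in the latest free slot ≤ its deadline.
By profit: E(d5,65), B(d1,64), C(d1,62), H(d6,49), A(d2,48), G(d5,47), D(d2,43), F(d1,42)
E→slot 5; B→slot 1; C skipped; H→slot 6; A→slot 2; G→slot 4; D skipped; F skipped.
Profit = 64 + 48 + 47 + 65 + 49 = 273

273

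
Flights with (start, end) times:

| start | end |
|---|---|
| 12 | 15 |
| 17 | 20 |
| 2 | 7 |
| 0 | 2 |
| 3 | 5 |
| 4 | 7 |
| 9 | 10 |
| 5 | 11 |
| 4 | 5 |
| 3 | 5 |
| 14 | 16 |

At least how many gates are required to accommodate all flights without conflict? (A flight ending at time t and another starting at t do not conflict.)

5

The answer is the maximum number of intervals overlapping at any instant.
Events (time:±→running): 0:+→1 2:-→0 2:+→1 3:+→2 3:+→3 4:+→4 4:+→5 … peak 5.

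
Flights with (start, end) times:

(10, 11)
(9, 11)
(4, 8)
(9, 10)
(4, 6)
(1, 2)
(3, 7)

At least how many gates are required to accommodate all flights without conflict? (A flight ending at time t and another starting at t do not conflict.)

Count concurrent intervals with a sweep; the peak is the room count.
Events (time:±→running): 1:+→1 2:-→0 3:+→1 4:+→2 4:+→3 … peak 3.

3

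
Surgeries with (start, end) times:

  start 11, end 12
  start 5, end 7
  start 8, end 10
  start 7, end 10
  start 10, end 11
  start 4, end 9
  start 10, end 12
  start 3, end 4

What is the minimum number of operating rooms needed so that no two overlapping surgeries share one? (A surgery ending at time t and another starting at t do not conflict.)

3

The answer is the maximum number of intervals overlapping at any instant.
Events (time:±→running): 3:+→1 4:-→0 4:+→1 5:+→2 7:-→1 7:+→2 8:+→3 … peak 3.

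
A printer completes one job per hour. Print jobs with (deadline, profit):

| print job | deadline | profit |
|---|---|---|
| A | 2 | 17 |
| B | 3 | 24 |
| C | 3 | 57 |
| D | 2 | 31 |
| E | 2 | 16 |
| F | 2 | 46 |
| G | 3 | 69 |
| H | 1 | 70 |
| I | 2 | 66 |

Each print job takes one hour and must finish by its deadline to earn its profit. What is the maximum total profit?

Profit order: H=70 G=69 I=66 C=57 F=46 D=31 B=24 A=17 E=16
Assign: H→slot 1, G→slot 3, I→slot 2, C skipped, F skipped, D skipped, B skipped, A skipped, E skipped.
Slots: [1:H] [2:I] [3:G]
Profit = 70 + 66 + 69 = 205

205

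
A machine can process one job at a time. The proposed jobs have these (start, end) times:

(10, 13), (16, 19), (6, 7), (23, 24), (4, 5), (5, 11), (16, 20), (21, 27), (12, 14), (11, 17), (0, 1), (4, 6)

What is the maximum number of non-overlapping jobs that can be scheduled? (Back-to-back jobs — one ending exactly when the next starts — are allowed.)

6

By end time: (0,1), (4,5), (4,6), (6,7), (5,11), (10,13), (12,14), (11,17), (16,19), (16,20), (23,24), (21,27).
Pick (0,1); next start ≥ 1 → (4,5); next start ≥ 5 → (6,7); next start ≥ 7 → (10,13); next start ≥ 13 → (16,19); next start ≥ 19 → (23,24).
Selected 6 jobs.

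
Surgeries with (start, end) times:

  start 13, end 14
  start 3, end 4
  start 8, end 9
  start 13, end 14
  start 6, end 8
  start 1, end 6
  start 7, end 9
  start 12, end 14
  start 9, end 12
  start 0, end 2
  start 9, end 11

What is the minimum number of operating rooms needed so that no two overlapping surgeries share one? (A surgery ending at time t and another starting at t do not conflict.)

starts: [0, 1, 3, 6, 7, 8, 9, 9, 12, 13, 13]
ends:   [2, 4, 6, 8, 9, 9, 11, 12, 14, 14, 14]
s0→1 s1→2 e2→1 s3→2 e4→1 e6→0 s6→1 s7→2 e8→1 s8→2 e9→1 e9→0 s9→1 s9→2 e11→1 e12→0 s12→1 s13→2 s13→3  — peak 3.

3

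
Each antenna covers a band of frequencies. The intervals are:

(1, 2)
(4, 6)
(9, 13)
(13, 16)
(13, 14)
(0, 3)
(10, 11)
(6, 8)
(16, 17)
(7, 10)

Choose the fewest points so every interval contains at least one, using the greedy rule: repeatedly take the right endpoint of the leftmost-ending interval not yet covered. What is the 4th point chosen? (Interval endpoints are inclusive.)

14

Sort by right endpoint; whenever an interval is uncovered, place a point at its right end.
By right end: [1,2]  [0,3]  [4,6]  [6,8]  [7,10]  [10,11]  [9,13]  [13,14]  [13,16]  [16,17]
[1,2] uncovered → point at 2; [4,6] uncovered → point at 6; [7,10] uncovered → point at 10; [13,14] uncovered → point at 14; [16,17] uncovered → point at 17.
Points: 2, 6, 10, 14, 17 (5 total).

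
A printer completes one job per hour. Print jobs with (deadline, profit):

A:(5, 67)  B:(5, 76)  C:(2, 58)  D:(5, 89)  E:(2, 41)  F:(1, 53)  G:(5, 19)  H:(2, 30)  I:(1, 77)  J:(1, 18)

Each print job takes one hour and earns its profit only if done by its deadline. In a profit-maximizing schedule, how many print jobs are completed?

Profit order: D=89 I=77 B=76 A=67 C=58 F=53 E=41 H=30 G=19 J=18
Assign: D→slot 5, I→slot 1, B→slot 4, A→slot 3, C→slot 2, F skipped, E skipped, H skipped, G skipped, J skipped.
Slots: [1:I] [2:C] [3:A] [4:B] [5:D]
5 of 10 scheduled.

5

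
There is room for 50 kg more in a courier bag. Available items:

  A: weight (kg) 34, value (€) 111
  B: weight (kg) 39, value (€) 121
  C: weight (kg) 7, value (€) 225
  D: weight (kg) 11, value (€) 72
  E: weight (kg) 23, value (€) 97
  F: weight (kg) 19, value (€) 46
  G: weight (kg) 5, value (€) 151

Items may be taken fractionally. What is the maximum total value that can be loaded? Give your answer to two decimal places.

Greedy by value/weight ratio, highest first.
Ratios (sorted): C 32.14, G 30.20, D 6.55, E 4.22, A 3.26, B 3.10, F 2.42
take C (7 @ 225); take G (5 @ 151); take D (11 @ 72); take E (23 @ 97); take 4/34 of A → 13.06. Capacity used 50/50.
Total value = 558.06

558.06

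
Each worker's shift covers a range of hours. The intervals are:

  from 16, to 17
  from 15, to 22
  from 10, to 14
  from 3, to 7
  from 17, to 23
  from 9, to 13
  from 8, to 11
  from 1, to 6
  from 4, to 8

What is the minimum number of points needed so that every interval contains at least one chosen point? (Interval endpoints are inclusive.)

Sorted: [1,6] [3,7] [4,8] [8,11] [9,13] [10,14] [16,17] [15,22] [17,23]
{[1,6],[3,7],[4,8]} hit by 6; {[8,11],[9,13],[10,14]} hit by 11; {[16,17],[15,22],[17,23]} hit by 17.
Points: 6, 11, 17 (3 total).

3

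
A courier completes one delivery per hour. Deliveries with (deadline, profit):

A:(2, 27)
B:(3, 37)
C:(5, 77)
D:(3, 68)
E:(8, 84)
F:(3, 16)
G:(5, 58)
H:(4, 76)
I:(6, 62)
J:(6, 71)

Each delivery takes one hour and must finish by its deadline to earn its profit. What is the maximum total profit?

By profit: E(d8,84), C(d5,77), H(d4,76), J(d6,71), D(d3,68), I(d6,62), G(d5,58), B(d3,37), A(d2,27), F(d3,16)
E→slot 8; C→slot 5; H→slot 4; J→slot 6; D→slot 3; I→slot 2; G→slot 1; B skipped; A skipped; F skipped.
Profit = 58 + 62 + 68 + 76 + 77 + 71 + 84 = 496

496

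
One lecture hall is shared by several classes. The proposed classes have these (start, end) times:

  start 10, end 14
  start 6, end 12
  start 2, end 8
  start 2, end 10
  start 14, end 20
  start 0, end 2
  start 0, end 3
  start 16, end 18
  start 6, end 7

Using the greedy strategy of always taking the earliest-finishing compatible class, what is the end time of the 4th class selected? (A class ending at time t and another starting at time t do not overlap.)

18

Greedy by earliest finish: after sorting by end time, pick each interval compatible with the last pick.
Sorted by end: (0,2)  (0,3)  (6,7)  (2,8)  (2,10)  (6,12)  (10,14)  (16,18)  (14,20)
take (0,2); skip (0,3); take (6,7); skip (6,12); take (10,14); take (16,18).
Selected: (0,2) (6,7) (10,14) (16,18)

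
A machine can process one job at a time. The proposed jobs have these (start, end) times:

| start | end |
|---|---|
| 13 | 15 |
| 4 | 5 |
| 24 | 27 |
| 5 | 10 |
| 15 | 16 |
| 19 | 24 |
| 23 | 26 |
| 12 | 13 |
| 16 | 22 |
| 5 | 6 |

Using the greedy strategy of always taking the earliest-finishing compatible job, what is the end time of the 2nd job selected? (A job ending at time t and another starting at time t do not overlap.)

Greedy by earliest finish: after sorting by end time, pick each interval compatible with the last pick.
By end time: (4,5), (5,6), (5,10), (12,13), (13,15), (15,16), (16,22), (19,24), (23,26), (24,27).
Pick (4,5); next start ≥ 5 → (5,6); next start ≥ 6 → (12,13); next start ≥ 13 → (13,15); next start ≥ 15 → (15,16); next start ≥ 16 → (16,22); next start ≥ 22 → (23,26).
Selected: (4,5) (5,6) (12,13) (13,15) (15,16) (16,22) (23,26)

6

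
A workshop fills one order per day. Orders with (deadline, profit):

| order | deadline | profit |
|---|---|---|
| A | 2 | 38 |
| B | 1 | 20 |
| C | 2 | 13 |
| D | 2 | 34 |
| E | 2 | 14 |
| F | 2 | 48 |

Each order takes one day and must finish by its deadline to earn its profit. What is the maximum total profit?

Sort by profit descending; place each in the latest free slot ≤ its deadline.
By profit: F(d2,48), A(d2,38), D(d2,34), B(d1,20), E(d2,14), C(d2,13)
F→slot 2; A→slot 1; D skipped; B skipped; E skipped; C skipped.
Profit = 38 + 48 = 86

86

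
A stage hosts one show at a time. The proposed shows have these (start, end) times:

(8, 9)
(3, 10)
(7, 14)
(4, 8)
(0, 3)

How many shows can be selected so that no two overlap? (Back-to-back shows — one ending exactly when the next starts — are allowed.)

Sort by end time and greedily take each interval whose start is ≥ the last chosen end.
Sorted by end: (0,3)  (4,8)  (8,9)  (3,10)  (7,14)
take (0,3); take (4,8); take (8,9).
Selected 3 shows.

3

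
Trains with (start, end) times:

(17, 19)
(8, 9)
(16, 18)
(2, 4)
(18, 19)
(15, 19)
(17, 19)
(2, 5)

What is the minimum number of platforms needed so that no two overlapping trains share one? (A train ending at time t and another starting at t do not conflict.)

4

Count concurrent intervals with a sweep; the peak is the room count.
Events (time:±→running): 2:+→1 2:+→2 4:-→1 5:-→0 8:+→1 9:-→0 15:+→1 16:+→2 17:+→3 17:+→4 … peak 4.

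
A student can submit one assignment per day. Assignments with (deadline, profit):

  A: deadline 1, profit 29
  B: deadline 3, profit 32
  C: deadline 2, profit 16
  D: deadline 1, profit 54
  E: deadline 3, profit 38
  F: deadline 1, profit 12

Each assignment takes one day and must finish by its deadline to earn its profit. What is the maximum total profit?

124

Take jobs in profit order; each goes to the latest open slot no later than its deadline.
Profit order: D=54 E=38 B=32 A=29 C=16 F=12
Assign: D→slot 1, E→slot 3, B→slot 2, A skipped, C skipped, F skipped.
Slots: [1:D] [2:B] [3:E]
Profit = 54 + 32 + 38 = 124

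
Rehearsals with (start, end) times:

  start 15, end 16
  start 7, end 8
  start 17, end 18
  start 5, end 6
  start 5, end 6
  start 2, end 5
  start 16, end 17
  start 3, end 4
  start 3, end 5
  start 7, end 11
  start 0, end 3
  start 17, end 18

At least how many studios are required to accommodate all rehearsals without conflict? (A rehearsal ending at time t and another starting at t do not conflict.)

The answer is the maximum number of intervals overlapping at any instant.
starts: [0, 2, 3, 3, 5, 5, 7, 7, 15, 16, 17, 17]
ends:   [3, 4, 5, 5, 6, 6, 8, 11, 16, 17, 18, 18]
s0→1 s2→2 e3→1 s3→2 s3→3  — peak 3.

3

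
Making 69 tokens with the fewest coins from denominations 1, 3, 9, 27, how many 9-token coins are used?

1

69 = 2×27 + 1×9 + 2×3
Count of 9: 1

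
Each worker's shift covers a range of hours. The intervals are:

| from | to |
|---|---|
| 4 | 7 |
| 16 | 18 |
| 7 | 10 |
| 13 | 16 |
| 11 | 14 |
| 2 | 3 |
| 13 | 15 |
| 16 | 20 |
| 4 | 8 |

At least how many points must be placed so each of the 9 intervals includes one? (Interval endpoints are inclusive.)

4

Sort by right endpoint; whenever an interval is uncovered, place a point at its right end.
Sorted: [2,3] [4,7] [4,8] [7,10] [11,14] [13,15] [13,16] [16,18] [16,20]
{[2,3]} hit by 3; {[4,7],[4,8],[7,10]} hit by 7; {[11,14],[13,15],[13,16]} hit by 14; {[16,18],[16,20]} hit by 18.
Points: 3, 7, 14, 18 (4 total).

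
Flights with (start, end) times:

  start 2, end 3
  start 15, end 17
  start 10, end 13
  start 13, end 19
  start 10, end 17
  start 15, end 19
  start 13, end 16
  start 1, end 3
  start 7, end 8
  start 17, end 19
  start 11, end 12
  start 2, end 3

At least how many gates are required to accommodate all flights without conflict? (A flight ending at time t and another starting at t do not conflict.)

5

Events (time:±→running): 1:+→1 2:+→2 2:+→3 3:-→2 3:-→1 3:-→0 7:+→1 8:-→0 10:+→1 10:+→2 11:+→3 12:-→2 13:-→1 13:+→2 13:+→3 15:+→4 15:+→5 … peak 5.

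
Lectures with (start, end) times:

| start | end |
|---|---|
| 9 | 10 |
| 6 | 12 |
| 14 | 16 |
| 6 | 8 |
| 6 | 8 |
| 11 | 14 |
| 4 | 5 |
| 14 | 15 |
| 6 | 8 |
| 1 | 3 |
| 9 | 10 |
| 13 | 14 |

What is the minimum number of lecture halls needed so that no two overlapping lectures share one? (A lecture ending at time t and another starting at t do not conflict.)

4

The answer is the maximum number of intervals overlapping at any instant.
starts: [1, 4, 6, 6, 6, 6, 9, 9, 11, 13, 14, 14]
ends:   [3, 5, 8, 8, 8, 10, 10, 12, 14, 14, 15, 16]
s1→1 e3→0 s4→1 e5→0 s6→1 s6→2 s6→3 s6→4  — peak 4.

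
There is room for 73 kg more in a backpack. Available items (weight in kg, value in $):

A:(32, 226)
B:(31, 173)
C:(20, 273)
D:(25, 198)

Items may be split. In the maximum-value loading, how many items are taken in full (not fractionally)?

Greedy by value/weight ratio, highest first.
Order: C (273/20=13.65) > D (198/25=7.92) > A (226/32=7.06) > B (173/31=5.58)
Fill: take C (20 @ 273) → take D (25 @ 198) → take 28/32 of A → 197.75; 73/73 used.
2 item(s) taken whole; one partial (take 28/32 of A).

2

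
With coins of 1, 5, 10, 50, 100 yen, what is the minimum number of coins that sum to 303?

6

Use the largest denomination that fits, subtract, and repeat.
303 = 3×100 + 3×1
Total coins = 3 + 3 = 6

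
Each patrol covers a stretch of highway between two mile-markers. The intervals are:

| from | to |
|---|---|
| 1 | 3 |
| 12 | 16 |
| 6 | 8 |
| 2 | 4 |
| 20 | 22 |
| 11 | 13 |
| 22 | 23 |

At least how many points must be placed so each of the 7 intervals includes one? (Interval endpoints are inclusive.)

Process intervals by earliest right end; each time one isn't hit yet, stab at its right endpoint.
By right end: [1,3]  [2,4]  [6,8]  [11,13]  [12,16]  [20,22]  [22,23]
[1,3] uncovered → point at 3; [6,8] uncovered → point at 8; [11,13] uncovered → point at 13; [20,22] uncovered → point at 22.
Points: 3, 8, 13, 22 (4 total).

4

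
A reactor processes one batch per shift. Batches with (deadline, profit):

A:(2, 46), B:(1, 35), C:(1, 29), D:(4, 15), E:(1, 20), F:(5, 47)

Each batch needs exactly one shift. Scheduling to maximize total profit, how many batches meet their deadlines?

Sort by profit descending; place each in the latest free slot ≤ its deadline.
Profit order: F=47 A=46 B=35 C=29 E=20 D=15
Assign: F→slot 5, A→slot 2, B→slot 1, C skipped, E skipped, D→slot 4.
Slots: [1:B] [2:A] [4:D] [5:F]
4 of 6 scheduled.

4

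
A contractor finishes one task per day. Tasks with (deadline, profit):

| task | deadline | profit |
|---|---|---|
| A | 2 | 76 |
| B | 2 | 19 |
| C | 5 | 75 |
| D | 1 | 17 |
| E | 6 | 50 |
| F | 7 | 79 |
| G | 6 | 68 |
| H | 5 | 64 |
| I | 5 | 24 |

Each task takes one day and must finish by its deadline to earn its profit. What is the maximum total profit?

436

Take jobs in profit order; each goes to the latest open slot no later than its deadline.
Profit order: F=79 A=76 C=75 G=68 H=64 E=50 I=24 B=19 D=17
Assign: F→slot 7, A→slot 2, C→slot 5, G→slot 6, H→slot 4, E→slot 3, I→slot 1, B skipped, D skipped.
Slots: [1:I] [2:A] [3:E] [4:H] [5:C] [6:G] [7:F]
Profit = 24 + 76 + 50 + 64 + 75 + 68 + 79 = 436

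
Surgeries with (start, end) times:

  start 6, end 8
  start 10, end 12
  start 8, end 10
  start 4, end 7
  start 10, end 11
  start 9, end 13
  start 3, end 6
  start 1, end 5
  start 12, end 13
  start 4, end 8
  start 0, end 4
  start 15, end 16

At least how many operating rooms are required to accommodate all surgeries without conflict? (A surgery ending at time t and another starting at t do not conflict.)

4

Count concurrent intervals with a sweep; the peak is the room count.
starts: [0, 1, 3, 4, 4, 6, 8, 9, 10, 10, 12, 15]
ends:   [4, 5, 6, 7, 8, 8, 10, 11, 12, 13, 13, 16]
s0→1 s1→2 s3→3 e4→2 s4→3 s4→4  — peak 4.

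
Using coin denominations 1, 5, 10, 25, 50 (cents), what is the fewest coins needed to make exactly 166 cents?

6

Greedy: take as many of the largest coin as possible, then repeat with the remainder.
166 − 3×50→16 − 1×10→6 − 1×5→1 − 1×1→0
Total coins = 3 + 1 + 1 + 1 = 6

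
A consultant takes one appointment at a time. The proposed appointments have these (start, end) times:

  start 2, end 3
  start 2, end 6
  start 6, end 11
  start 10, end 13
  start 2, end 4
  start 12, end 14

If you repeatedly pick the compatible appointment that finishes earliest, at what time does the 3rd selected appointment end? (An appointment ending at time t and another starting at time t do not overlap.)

14

By end time: (2,3), (2,4), (2,6), (6,11), (10,13), (12,14).
Pick (2,3); next start ≥ 3 → (6,11); next start ≥ 11 → (12,14).
Selected: (2,3) (6,11) (12,14)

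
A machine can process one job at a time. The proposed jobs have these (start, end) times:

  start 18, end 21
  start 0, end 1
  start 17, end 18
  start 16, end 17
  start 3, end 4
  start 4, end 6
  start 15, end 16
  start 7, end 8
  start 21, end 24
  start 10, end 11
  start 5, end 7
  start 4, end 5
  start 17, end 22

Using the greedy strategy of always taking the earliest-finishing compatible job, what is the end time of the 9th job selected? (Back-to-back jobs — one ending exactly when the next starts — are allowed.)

Greedy by earliest finish: after sorting by end time, pick each interval compatible with the last pick.
Sorted by end: (0,1)  (3,4)  (4,5)  (4,6)  (5,7)  (7,8)  (10,11)  (15,16)  (16,17)  (17,18)  (18,21)  (17,22)  (21,24)
take (0,1); take (3,4); take (4,5); take (5,7); take (7,8); take (10,11); take (15,16); take (16,17); take (17,18); take (18,21); skip (17,22); take (21,24).
Selected: (0,1) (3,4) (4,5) (5,7) (7,8) (10,11) (15,16) (16,17) (17,18) (18,21) (21,24)

18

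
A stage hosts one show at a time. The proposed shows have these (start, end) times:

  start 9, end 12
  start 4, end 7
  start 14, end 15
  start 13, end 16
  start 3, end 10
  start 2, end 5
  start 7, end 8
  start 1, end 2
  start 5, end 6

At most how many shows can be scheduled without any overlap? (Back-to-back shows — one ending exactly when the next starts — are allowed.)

Order by finish time; keep every interval that doesn't clash with the previous kept one.
Sorted by end: (1,2)  (2,5)  (5,6)  (4,7)  (7,8)  (3,10)  (9,12)  (14,15)  (13,16)
take (1,2); take (2,5); take (5,6); take (7,8); take (9,12); take (14,15); skip (13,16).
Selected 6 shows.

6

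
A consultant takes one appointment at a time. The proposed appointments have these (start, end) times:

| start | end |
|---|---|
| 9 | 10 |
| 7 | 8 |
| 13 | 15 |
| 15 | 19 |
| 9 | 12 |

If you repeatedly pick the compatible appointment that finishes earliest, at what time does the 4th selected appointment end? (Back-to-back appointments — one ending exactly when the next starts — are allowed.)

Sorted by end: (7,8)  (9,10)  (9,12)  (13,15)  (15,19)
take (7,8); take (9,10); skip (9,12); take (13,15); take (15,19).
Selected: (7,8) (9,10) (13,15) (15,19)

19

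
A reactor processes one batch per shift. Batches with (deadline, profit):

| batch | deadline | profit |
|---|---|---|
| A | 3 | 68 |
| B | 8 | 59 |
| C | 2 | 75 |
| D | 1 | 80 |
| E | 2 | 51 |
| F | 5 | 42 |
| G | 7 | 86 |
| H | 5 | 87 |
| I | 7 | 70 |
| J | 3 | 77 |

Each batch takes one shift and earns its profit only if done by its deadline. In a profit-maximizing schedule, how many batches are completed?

8

Sort by profit descending; place each in the latest free slot ≤ its deadline.
By profit: H(d5,87), G(d7,86), D(d1,80), J(d3,77), C(d2,75), I(d7,70), A(d3,68), B(d8,59), E(d2,51), F(d5,42)
H→slot 5; G→slot 7; D→slot 1; J→slot 3; C→slot 2; I→slot 6; A skipped; B→slot 8; E skipped; F→slot 4.
8 of 10 scheduled.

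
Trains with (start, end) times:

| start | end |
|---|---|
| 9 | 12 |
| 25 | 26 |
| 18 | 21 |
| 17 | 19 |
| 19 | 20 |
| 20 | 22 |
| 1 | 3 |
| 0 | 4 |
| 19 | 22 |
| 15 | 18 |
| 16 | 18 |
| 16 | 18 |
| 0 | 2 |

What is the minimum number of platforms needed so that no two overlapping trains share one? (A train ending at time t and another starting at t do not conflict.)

4

Events (time:±→running): 0:+→1 0:+→2 1:+→3 2:-→2 3:-→1 4:-→0 9:+→1 12:-→0 15:+→1 16:+→2 16:+→3 17:+→4 … peak 4.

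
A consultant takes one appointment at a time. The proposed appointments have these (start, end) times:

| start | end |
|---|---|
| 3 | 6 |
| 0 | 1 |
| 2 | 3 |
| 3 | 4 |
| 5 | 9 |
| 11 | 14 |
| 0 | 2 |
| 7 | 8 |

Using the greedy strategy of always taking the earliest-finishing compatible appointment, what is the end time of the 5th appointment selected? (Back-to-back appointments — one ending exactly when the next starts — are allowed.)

14

Greedy by earliest finish: after sorting by end time, pick each interval compatible with the last pick.
By end time: (0,1), (0,2), (2,3), (3,4), (3,6), (7,8), (5,9), (11,14).
Pick (0,1); next start ≥ 1 → (2,3); next start ≥ 3 → (3,4); next start ≥ 4 → (7,8); next start ≥ 8 → (11,14).
Selected: (0,1) (2,3) (3,4) (7,8) (11,14)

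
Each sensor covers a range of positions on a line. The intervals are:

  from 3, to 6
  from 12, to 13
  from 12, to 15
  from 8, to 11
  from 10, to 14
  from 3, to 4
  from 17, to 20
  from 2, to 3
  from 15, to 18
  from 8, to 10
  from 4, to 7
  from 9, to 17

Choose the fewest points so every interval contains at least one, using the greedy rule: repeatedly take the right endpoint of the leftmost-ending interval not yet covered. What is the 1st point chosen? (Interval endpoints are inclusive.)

Sort by right endpoint; whenever an interval is uncovered, place a point at its right end.
Sorted: [2,3] [3,4] [3,6] [4,7] [8,10] [8,11] [12,13] [10,14] [12,15] [9,17] [15,18] [17,20]
{[2,3],[3,4],[3,6]} hit by 3; {[4,7]} hit by 7; {[8,10],[8,11]} hit by 10; {[12,13],[10,14],[12,15],[9,17]} hit by 13; {[15,18],[17,20]} hit by 18.
Points: 3, 7, 10, 13, 18 (5 total).

3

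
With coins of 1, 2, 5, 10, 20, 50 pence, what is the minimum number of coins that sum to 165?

Use the largest denomination that fits, subtract, and repeat.
165 = 3×50 + 1×10 + 1×5
Total coins = 3 + 1 + 1 = 5

5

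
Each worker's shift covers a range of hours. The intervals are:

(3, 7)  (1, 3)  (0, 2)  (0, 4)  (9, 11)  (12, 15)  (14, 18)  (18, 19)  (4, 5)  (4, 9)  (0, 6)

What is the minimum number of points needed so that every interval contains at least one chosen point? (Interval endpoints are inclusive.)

Process intervals by earliest right end; each time one isn't hit yet, stab at its right endpoint.
By right end: [0,2]  [1,3]  [0,4]  [4,5]  [0,6]  [3,7]  [4,9]  [9,11]  [12,15]  [14,18]  [18,19]
[0,2] uncovered → point at 2; [4,5] uncovered → point at 5; [9,11] uncovered → point at 11; [12,15] uncovered → point at 15; [18,19] uncovered → point at 19.
Points: 2, 5, 11, 15, 19 (5 total).

5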